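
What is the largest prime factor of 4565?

83

4565 = 5 · 913
913 = 11 · 83
83 is prime.
So 4565 = 5 · 11 · 83; the largest prime factor is 83.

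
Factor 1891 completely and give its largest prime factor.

61

1891 = 31 · 61
61 is prime.
So 1891 = 31 · 61; the largest prime factor is 61.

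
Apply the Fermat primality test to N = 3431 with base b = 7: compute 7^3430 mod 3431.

7^1 ≡ 7 (mod 3431)
7^2 ≡ 7^2 = 49 ≡ 49 (mod 3431)
7^4 ≡ 49^2 = 2401 ≡ 2401 (mod 3431)
7^8 ≡ 2401^2 = 5764801 ≡ 721 (mod 3431)
7^16 ≡ 721^2 = 519841 ≡ 1760 (mod 3431)
7^32 ≡ 1760^2 = 3097600 ≡ 2838 (mod 3431)
7^64 ≡ 2838^2 = 8054244 ≡ 1687 (mod 3431)
7^128 ≡ 1687^2 = 2845969 ≡ 1670 (mod 3431)
7^256 ≡ 1670^2 = 2788900 ≡ 2928 (mod 3431)
7^512 ≡ 2928^2 = 8573184 ≡ 2546 (mod 3431)
7^1024 ≡ 2546^2 = 6482116 ≡ 957 (mod 3431)
7^2048 ≡ 957^2 = 915849 ≡ 3203 (mod 3431)
3430 = 2048 + 1024 + 256 + 64 + 32 + 4 + 2 in binary powers of 2.
So 7^3430 ≡ 3203 · 957 · 2928 · 1687 · 2838 · 2401 · 49 ≡ 3069 (mod 3431).
Since 3069 ≠ 1, base 7 is a Fermat witness: 3431 is composite.

3069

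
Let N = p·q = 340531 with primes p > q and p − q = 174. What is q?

Since p = q + 174, we have 340531 = q(q + 174), so q² + 174q − 340531 = 0.
Discriminant: 174² + 4·340531 = 30276 + 1362124 = 1392400; √1392400 = 1180.
q = (−174 + 1180)/2 = 503, and p = q + 174 = 677.
Check: 503 · 677 = 340531.

503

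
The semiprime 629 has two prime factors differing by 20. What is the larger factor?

Since p = q + 20, we have 629 = q(q + 20), so q² + 20q − 629 = 0.
Discriminant: 20² + 4·629 = 400 + 2516 = 2916; √2916 = 54.
q = (−20 + 54)/2 = 17, and p = q + 20 = 37.
Check: 17 · 37 = 629.

37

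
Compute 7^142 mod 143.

7^1 ≡ 7 (mod 143)
7^2 ≡ 7^2 = 49 ≡ 49 (mod 143)
7^4 ≡ 49^2 = 2401 ≡ 113 (mod 143)
7^8 ≡ 113^2 = 12769 ≡ 42 (mod 143)
7^16 ≡ 42^2 = 1764 ≡ 48 (mod 143)
7^32 ≡ 48^2 = 2304 ≡ 16 (mod 143)
7^64 ≡ 16^2 = 256 ≡ 113 (mod 143)
7^128 ≡ 113^2 = 12769 ≡ 42 (mod 143)
142 = 128 + 8 + 4 + 2 in binary powers of 2.
So 7^142 ≡ 42 · 42 · 113 · 49 ≡ 82 (mod 143).
Since 82 ≠ 1, base 7 is a Fermat witness: 143 is composite.

82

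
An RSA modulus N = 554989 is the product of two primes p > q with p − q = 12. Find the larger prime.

Since p = q + 12, we have 554989 = q(q + 12), so q² + 12q − 554989 = 0.
Discriminant: 12² + 4·554989 = 144 + 2219956 = 2220100; √2220100 = 1490.
q = (−12 + 1490)/2 = 739, and p = q + 12 = 751.
Check: 739 · 751 = 554989.

751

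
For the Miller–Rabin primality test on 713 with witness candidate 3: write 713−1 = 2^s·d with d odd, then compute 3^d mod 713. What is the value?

713 − 1 = 712 = 2^3 · 89, so d = 89.
3^1 ≡ 3 (mod 713)
3^2 ≡ 3^2 = 9 ≡ 9 (mod 713)
3^4 ≡ 9^2 = 81 ≡ 81 (mod 713)
3^8 ≡ 81^2 = 6561 ≡ 144 (mod 713)
3^16 ≡ 144^2 = 20736 ≡ 59 (mod 713)
3^32 ≡ 59^2 = 3481 ≡ 629 (mod 713)
3^64 ≡ 629^2 = 395641 ≡ 639 (mod 713)
89 = 64 + 16 + 8 + 1 in binary powers of 2.
So 3^89 ≡ 639 · 59 · 144 · 3 ≡ 486 (mod 713).
Squaring chain: 486 → 193 → 173; never reaches −1, so base 3 is a Miller–Rabin witness that 713 is composite.

486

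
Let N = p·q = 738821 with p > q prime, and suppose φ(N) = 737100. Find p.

911

φ(n) = (p−1)(q−1) = n − (p+q) + 1, so p + q = 738821 − 737100 + 1 = 1722.
p and q are the roots of t² − 1722t + 738821 = 0.
Discriminant: 1722² − 4·738821 = 2965284 − 2955284 = 10000; √10000 = 100.
q = (1722 − 100)/2 = 811, p = (1722 + 100)/2 = 911.
Check: 811 · 911 = 738821.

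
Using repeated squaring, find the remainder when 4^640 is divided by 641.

1

4^1 ≡ 4 (mod 641)
4^2 ≡ 4^2 = 16 ≡ 16 (mod 641)
4^4 ≡ 16^2 = 256 ≡ 256 (mod 641)
4^8 ≡ 256^2 = 65536 ≡ 154 (mod 641)
4^16 ≡ 154^2 = 23716 ≡ 640 (mod 641)
4^32 ≡ 640^2 = 409600 ≡ 1 (mod 641)
4^64 ≡ 1^2 = 1 ≡ 1 (mod 641)
4^128 ≡ 1^2 = 1 ≡ 1 (mod 641)
4^256 ≡ 1^2 = 1 ≡ 1 (mod 641)
4^512 ≡ 1^2 = 1 ≡ 1 (mod 641)
640 = 512 + 128 in binary powers of 2.
So 4^640 ≡ 1 · 1 ≡ 1 (mod 641).
Since the result is 1, base 4 gives no evidence that 641 is composite.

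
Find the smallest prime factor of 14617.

47

14617 is odd.
Digit sum 19, not divisible by 3.
Ends in 7: not divisible by 5.
7: 14617 = 7·2088 + 1
11: 14617 = 11·1328 + 9
13: 14617 = 13·1124 + 5
17: 14617 = 17·859 + 14
19: 14617 = 19·769 + 6
23: 14617 = 23·635 + 12
29: 14617 = 29·504 + 1
31: 14617 = 31·471 + 16
37: 14617 = 37·395 + 2
41: 14617 = 41·356 + 21
43: 14617 = 43·339 + 40
47: 14617 = 47·311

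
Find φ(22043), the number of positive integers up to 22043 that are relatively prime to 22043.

18216

Factor: 22043 = 7 · 47 · 67.
φ(22043) = (7−1) · (47−1) · (67−1) = 6 · 46 · 66 = 18216.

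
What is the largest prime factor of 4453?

4453 = 61 · 73
73 is prime.
So 4453 = 61 · 73; the largest prime factor is 73.

73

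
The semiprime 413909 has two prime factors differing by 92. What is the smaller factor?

Since p = q + 92, we have 413909 = q(q + 92), so q² + 92q − 413909 = 0.
Discriminant: 92² + 4·413909 = 8464 + 1655636 = 1664100; √1664100 = 1290.
q = (−92 + 1290)/2 = 599, and p = q + 92 = 691.
Check: 599 · 691 = 413909.

599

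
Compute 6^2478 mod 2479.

6^1 ≡ 6 (mod 2479)
6^2 ≡ 6^2 = 36 ≡ 36 (mod 2479)
6^4 ≡ 36^2 = 1296 ≡ 1296 (mod 2479)
6^8 ≡ 1296^2 = 1679616 ≡ 1333 (mod 2479)
6^16 ≡ 1333^2 = 1776889 ≡ 1925 (mod 2479)
6^32 ≡ 1925^2 = 3705625 ≡ 1999 (mod 2479)
6^64 ≡ 1999^2 = 3996001 ≡ 2332 (mod 2479)
6^128 ≡ 2332^2 = 5438224 ≡ 1777 (mod 2479)
6^256 ≡ 1777^2 = 3157729 ≡ 1962 (mod 2479)
6^512 ≡ 1962^2 = 3849444 ≡ 2036 (mod 2479)
6^1024 ≡ 2036^2 = 4145296 ≡ 408 (mod 2479)
6^2048 ≡ 408^2 = 166464 ≡ 371 (mod 2479)
2478 = 2048 + 256 + 128 + 32 + 8 + 4 + 2 in binary powers of 2.
So 6^2478 ≡ 371 · 1962 · 1777 · 1999 · 1333 · 1296 · 36 ≡ 2293 (mod 2479).
Since 2293 ≠ 1, base 6 is a Fermat witness: 2479 is composite.

2293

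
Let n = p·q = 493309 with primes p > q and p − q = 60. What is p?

733

Since p = q + 60, we have 493309 = q(q + 60), so q² + 60q − 493309 = 0.
Discriminant: 60² + 4·493309 = 3600 + 1973236 = 1976836; √1976836 = 1406.
q = (−60 + 1406)/2 = 673, and p = q + 60 = 733.
Check: 673 · 733 = 493309.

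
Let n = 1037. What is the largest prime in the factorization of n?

1037 = 17 · 61
61 is prime.
So 1037 = 17 · 61; the largest prime factor is 61.

61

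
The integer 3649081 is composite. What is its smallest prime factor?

61

3649081 is odd.
Digit sum 31, not divisible by 3.
Ends in 1: not divisible by 5.
7: 3649081 = 7·521297 + 2
11: 3649081 = 11·331734 + 7
13: 3649081 = 13·280698 + 7
17: 3649081 = 17·214651 + 14
19: 3649081 = 19·192056 + 17
23: 3649081 = 23·158655 + 16
29: 3649081 = 29·125830 + 11
31: 3649081 = 31·117712 + 9
37: 3649081 = 37·98623 + 30
41: 3649081 = 41·89001 + 40
43: 3649081 = 43·84862 + 15
47: 3649081 = 47·77640 + 1
53: 3649081 = 53·68850 + 31
59: 3649081 = 59·61848 + 49
61: 3649081 = 61·59821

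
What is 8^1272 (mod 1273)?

8^1 ≡ 8 (mod 1273)
8^2 ≡ 8^2 = 64 ≡ 64 (mod 1273)
8^4 ≡ 64^2 = 4096 ≡ 277 (mod 1273)
8^8 ≡ 277^2 = 76729 ≡ 349 (mod 1273)
8^16 ≡ 349^2 = 121801 ≡ 866 (mod 1273)
8^32 ≡ 866^2 = 749956 ≡ 159 (mod 1273)
8^64 ≡ 159^2 = 25281 ≡ 1094 (mod 1273)
8^128 ≡ 1094^2 = 1196836 ≡ 216 (mod 1273)
8^256 ≡ 216^2 = 46656 ≡ 828 (mod 1273)
8^512 ≡ 828^2 = 685584 ≡ 710 (mod 1273)
8^1024 ≡ 710^2 = 504100 ≡ 1265 (mod 1273)
1272 = 1024 + 128 + 64 + 32 + 16 + 8 in binary powers of 2.
So 8^1272 ≡ 1265 · 216 · 1094 · 159 · 866 · 349 ≡ 685 (mod 1273).
Since 685 ≠ 1, base 8 is a Fermat witness: 1273 is composite.

685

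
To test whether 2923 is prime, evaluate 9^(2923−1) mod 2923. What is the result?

417

9^1 ≡ 9 (mod 2923)
9^2 ≡ 9^2 = 81 ≡ 81 (mod 2923)
9^4 ≡ 81^2 = 6561 ≡ 715 (mod 2923)
9^8 ≡ 715^2 = 511225 ≡ 2623 (mod 2923)
9^16 ≡ 2623^2 = 6880129 ≡ 2310 (mod 2923)
9^32 ≡ 2310^2 = 5336100 ≡ 1625 (mod 2923)
9^64 ≡ 1625^2 = 2640625 ≡ 1156 (mod 2923)
9^128 ≡ 1156^2 = 1336336 ≡ 525 (mod 2923)
9^256 ≡ 525^2 = 275625 ≡ 863 (mod 2923)
9^512 ≡ 863^2 = 744769 ≡ 2327 (mod 2923)
9^1024 ≡ 2327^2 = 5414929 ≡ 1533 (mod 2923)
9^2048 ≡ 1533^2 = 2350089 ≡ 2920 (mod 2923)
2922 = 2048 + 512 + 256 + 64 + 32 + 8 + 2 in binary powers of 2.
So 9^2922 ≡ 2920 · 2327 · 863 · 1156 · 1625 · 2623 · 81 ≡ 417 (mod 2923).
Since 417 ≠ 1, base 9 is a Fermat witness: 2923 is composite.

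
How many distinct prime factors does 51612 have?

5

51612 = 2^2 · 12903
12903 = 3 · 4301
4301 = 11 · 391
391 = 17 · 23
51612 = 2^2 · 3 · 11 · 17 · 23, which has 5 distinct prime factors.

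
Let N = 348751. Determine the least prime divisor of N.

348751 is odd.
Digit sum 28, not divisible by 3.
Ends in 1: not divisible by 5.
7: 348751 = 7·49821 + 4
11: 348751 = 11·31704 + 7
13: 348751 = 13·26827

13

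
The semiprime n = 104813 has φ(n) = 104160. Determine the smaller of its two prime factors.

φ(n) = (p−1)(q−1) = n − (p+q) + 1, so p + q = 104813 − 104160 + 1 = 654.
p and q are the roots of t² − 654t + 104813 = 0.
Discriminant: 654² − 4·104813 = 427716 − 419252 = 8464; √8464 = 92.
q = (654 − 92)/2 = 281, p = (654 + 92)/2 = 373.
Check: 281 · 373 = 104813.

281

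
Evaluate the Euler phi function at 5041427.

4953312

Factor: 5041427 = 157 · 163 · 197.
φ(5041427) = (157−1) · (163−1) · (197−1) = 156 · 162 · 196 = 4953312.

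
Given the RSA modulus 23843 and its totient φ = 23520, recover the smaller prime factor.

φ(n) = (p−1)(q−1) = n − (p+q) + 1, so p + q = 23843 − 23520 + 1 = 324.
p and q are the roots of t² − 324t + 23843 = 0.
Discriminant: 324² − 4·23843 = 104976 − 95372 = 9604; √9604 = 98.
q = (324 − 98)/2 = 113, p = (324 + 98)/2 = 211.
Check: 113 · 211 = 23843.

113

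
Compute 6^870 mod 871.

844

6^1 ≡ 6 (mod 871)
6^2 ≡ 6^2 = 36 ≡ 36 (mod 871)
6^4 ≡ 36^2 = 1296 ≡ 425 (mod 871)
6^8 ≡ 425^2 = 180625 ≡ 328 (mod 871)
6^16 ≡ 328^2 = 107584 ≡ 451 (mod 871)
6^32 ≡ 451^2 = 203401 ≡ 458 (mod 871)
6^64 ≡ 458^2 = 209764 ≡ 724 (mod 871)
6^128 ≡ 724^2 = 524176 ≡ 705 (mod 871)
6^256 ≡ 705^2 = 497025 ≡ 555 (mod 871)
6^512 ≡ 555^2 = 308025 ≡ 562 (mod 871)
870 = 512 + 256 + 64 + 32 + 4 + 2 in binary powers of 2.
So 6^870 ≡ 562 · 555 · 724 · 458 · 425 · 36 ≡ 844 (mod 871).
Since 844 ≠ 1, base 6 is a Fermat witness: 871 is composite.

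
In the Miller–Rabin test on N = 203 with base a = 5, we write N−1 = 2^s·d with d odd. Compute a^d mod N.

38

203 − 1 = 202 = 2^1 · 101, so d = 101.
5^1 ≡ 5 (mod 203)
5^2 ≡ 5^2 = 25 ≡ 25 (mod 203)
5^4 ≡ 25^2 = 625 ≡ 16 (mod 203)
5^8 ≡ 16^2 = 256 ≡ 53 (mod 203)
5^16 ≡ 53^2 = 2809 ≡ 170 (mod 203)
5^32 ≡ 170^2 = 28900 ≡ 74 (mod 203)
5^64 ≡ 74^2 = 5476 ≡ 198 (mod 203)
101 = 64 + 32 + 4 + 1 in binary powers of 2.
So 5^101 ≡ 198 · 74 · 16 · 5 ≡ 38 (mod 203).
Squaring chain: 38; never reaches −1, so base 5 is a Miller–Rabin witness that 203 is composite.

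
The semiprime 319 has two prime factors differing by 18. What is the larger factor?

29

Since p = q + 18, we have 319 = q(q + 18), so q² + 18q − 319 = 0.
Discriminant: 18² + 4·319 = 324 + 1276 = 1600; √1600 = 40.
q = (−18 + 40)/2 = 11, and p = q + 18 = 29.
Check: 11 · 29 = 319.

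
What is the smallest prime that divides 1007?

1007 is odd.
Digit sum 8, not divisible by 3.
Ends in 7: not divisible by 5.
7: 1007 = 7·143 + 6
11: 1007 = 11·91 + 6
13: 1007 = 13·77 + 6
17: 1007 = 17·59 + 4
19: 1007 = 19·53

19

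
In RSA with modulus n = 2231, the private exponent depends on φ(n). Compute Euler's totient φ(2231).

Factor: 2231 = 23 · 97.
φ(2231) = (23−1) · (97−1) = 22 · 96 = 2112.

2112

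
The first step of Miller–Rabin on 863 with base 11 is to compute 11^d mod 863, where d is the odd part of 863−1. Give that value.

862

863 − 1 = 862 = 2^1 · 431, so d = 431.
11^1 ≡ 11 (mod 863)
11^2 ≡ 11^2 = 121 ≡ 121 (mod 863)
11^4 ≡ 121^2 = 14641 ≡ 833 (mod 863)
11^8 ≡ 833^2 = 693889 ≡ 37 (mod 863)
11^16 ≡ 37^2 = 1369 ≡ 506 (mod 863)
11^32 ≡ 506^2 = 256036 ≡ 588 (mod 863)
11^64 ≡ 588^2 = 345744 ≡ 544 (mod 863)
11^128 ≡ 544^2 = 295936 ≡ 790 (mod 863)
11^256 ≡ 790^2 = 624100 ≡ 151 (mod 863)
431 = 256 + 128 + 32 + 8 + 4 + 2 + 1 in binary powers of 2.
So 11^431 ≡ 151 · 790 · 588 · 37 · 833 · 121 · 11 ≡ 862 (mod 863).
Since 11^d ≡ 862 (mod 863), base 11 does not prove 863 composite.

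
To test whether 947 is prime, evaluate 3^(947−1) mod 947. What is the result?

3^1 ≡ 3 (mod 947)
3^2 ≡ 3^2 = 9 ≡ 9 (mod 947)
3^4 ≡ 9^2 = 81 ≡ 81 (mod 947)
3^8 ≡ 81^2 = 6561 ≡ 879 (mod 947)
3^16 ≡ 879^2 = 772641 ≡ 836 (mod 947)
3^32 ≡ 836^2 = 698896 ≡ 10 (mod 947)
3^64 ≡ 10^2 = 100 ≡ 100 (mod 947)
3^128 ≡ 100^2 = 10000 ≡ 530 (mod 947)
3^256 ≡ 530^2 = 280900 ≡ 588 (mod 947)
3^512 ≡ 588^2 = 345744 ≡ 89 (mod 947)
946 = 512 + 256 + 128 + 32 + 16 + 2 in binary powers of 2.
So 3^946 ≡ 89 · 588 · 530 · 10 · 836 · 9 ≡ 1 (mod 947).
Since the result is 1, base 3 gives no evidence that 947 is composite.

1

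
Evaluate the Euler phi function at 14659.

14416

Factor: 14659 = 107 · 137.
φ(14659) = (107−1) · (137−1) = 106 · 136 = 14416.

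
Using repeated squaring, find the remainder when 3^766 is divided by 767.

146

3^1 ≡ 3 (mod 767)
3^2 ≡ 3^2 = 9 ≡ 9 (mod 767)
3^4 ≡ 9^2 = 81 ≡ 81 (mod 767)
3^8 ≡ 81^2 = 6561 ≡ 425 (mod 767)
3^16 ≡ 425^2 = 180625 ≡ 380 (mod 767)
3^32 ≡ 380^2 = 144400 ≡ 204 (mod 767)
3^64 ≡ 204^2 = 41616 ≡ 198 (mod 767)
3^128 ≡ 198^2 = 39204 ≡ 87 (mod 767)
3^256 ≡ 87^2 = 7569 ≡ 666 (mod 767)
3^512 ≡ 666^2 = 443556 ≡ 230 (mod 767)
766 = 512 + 128 + 64 + 32 + 16 + 8 + 4 + 2 in binary powers of 2.
So 3^766 ≡ 230 · 87 · 198 · 204 · 380 · 425 · 81 · 9 ≡ 146 (mod 767).
Since 146 ≠ 1, base 3 is a Fermat witness: 767 is composite.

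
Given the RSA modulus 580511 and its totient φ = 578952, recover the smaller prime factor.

613

φ(n) = (p−1)(q−1) = n − (p+q) + 1, so p + q = 580511 − 578952 + 1 = 1560.
p and q are the roots of t² − 1560t + 580511 = 0.
Discriminant: 1560² − 4·580511 = 2433600 − 2322044 = 111556; √111556 = 334.
q = (1560 − 334)/2 = 613, p = (1560 + 334)/2 = 947.
Check: 613 · 947 = 580511.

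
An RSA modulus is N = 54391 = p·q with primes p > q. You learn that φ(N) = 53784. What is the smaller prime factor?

109

φ(n) = (p−1)(q−1) = n − (p+q) + 1, so p + q = 54391 − 53784 + 1 = 608.
p and q are the roots of t² − 608t + 54391 = 0.
Discriminant: 608² − 4·54391 = 369664 − 217564 = 152100; √152100 = 390.
q = (608 − 390)/2 = 109, p = (608 + 390)/2 = 499.
Check: 109 · 499 = 54391.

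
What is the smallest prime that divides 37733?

37733 is odd.
Digit sum 23, not divisible by 3.
Ends in 3: not divisible by 5.
7: 37733 = 7·5390 + 3
11: 37733 = 11·3430 + 3
13: 37733 = 13·2902 + 7
17: 37733 = 17·2219 + 10
19: 37733 = 19·1985 + 18
23: 37733 = 23·1640 + 13
29: 37733 = 29·1301 + 4
31: 37733 = 31·1217 + 6
37: 37733 = 37·1019 + 30
41: 37733 = 41·920 + 13
43: 37733 = 43·877 + 22
47: 37733 = 47·802 + 39
53: 37733 = 53·711 + 50
59: 37733 = 59·639 + 32
61: 37733 = 61·618 + 35
67: 37733 = 67·563 + 12
71: 37733 = 71·531 + 32
73: 37733 = 73·516 + 65
79: 37733 = 79·477 + 50
83: 37733 = 83·454 + 51
89: 37733 = 89·423 + 86
97: 37733 = 97·389

97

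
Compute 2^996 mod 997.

1

2^1 ≡ 2 (mod 997)
2^2 ≡ 2^2 = 4 ≡ 4 (mod 997)
2^4 ≡ 4^2 = 16 ≡ 16 (mod 997)
2^8 ≡ 16^2 = 256 ≡ 256 (mod 997)
2^16 ≡ 256^2 = 65536 ≡ 731 (mod 997)
2^32 ≡ 731^2 = 534361 ≡ 966 (mod 997)
2^64 ≡ 966^2 = 933156 ≡ 961 (mod 997)
2^128 ≡ 961^2 = 923521 ≡ 299 (mod 997)
2^256 ≡ 299^2 = 89401 ≡ 668 (mod 997)
2^512 ≡ 668^2 = 446224 ≡ 565 (mod 997)
996 = 512 + 256 + 128 + 64 + 32 + 4 in binary powers of 2.
So 2^996 ≡ 565 · 668 · 299 · 961 · 966 · 16 ≡ 1 (mod 997).
Since the result is 1, base 2 gives no evidence that 997 is composite.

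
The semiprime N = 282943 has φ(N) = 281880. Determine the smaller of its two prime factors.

φ(n) = (p−1)(q−1) = n − (p+q) + 1, so p + q = 282943 − 281880 + 1 = 1064.
p and q are the roots of t² − 1064t + 282943 = 0.
Discriminant: 1064² − 4·282943 = 1132096 − 1131772 = 324; √324 = 18.
q = (1064 − 18)/2 = 523, p = (1064 + 18)/2 = 541.
Check: 523 · 541 = 282943.

523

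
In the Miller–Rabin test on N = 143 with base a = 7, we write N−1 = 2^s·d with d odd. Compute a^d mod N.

143 − 1 = 142 = 2^1 · 71, so d = 71.
7^1 ≡ 7 (mod 143)
7^2 ≡ 7^2 = 49 ≡ 49 (mod 143)
7^4 ≡ 49^2 = 2401 ≡ 113 (mod 143)
7^8 ≡ 113^2 = 12769 ≡ 42 (mod 143)
7^16 ≡ 42^2 = 1764 ≡ 48 (mod 143)
7^32 ≡ 48^2 = 2304 ≡ 16 (mod 143)
7^64 ≡ 16^2 = 256 ≡ 113 (mod 143)
71 = 64 + 4 + 2 + 1 in binary powers of 2.
So 7^71 ≡ 113 · 113 · 49 · 7 ≡ 106 (mod 143).
Squaring chain: 106; never reaches −1, so base 7 is a Miller–Rabin witness that 143 is composite.

106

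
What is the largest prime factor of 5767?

79

5767 = 73 · 79
79 is prime.
So 5767 = 73 · 79; the largest prime factor is 79.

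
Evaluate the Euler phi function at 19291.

Factor: 19291 = 101 · 191.
φ(19291) = (101−1) · (191−1) = 100 · 190 = 19000.

19000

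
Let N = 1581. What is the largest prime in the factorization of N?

1581 = 3 · 527
527 = 17 · 31
31 is prime.
So 1581 = 3 · 17 · 31; the largest prime factor is 31.

31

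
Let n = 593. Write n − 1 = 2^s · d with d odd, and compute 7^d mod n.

499

593 − 1 = 592 = 2^4 · 37, so d = 37.
7^1 ≡ 7 (mod 593)
7^2 ≡ 7^2 = 49 ≡ 49 (mod 593)
7^4 ≡ 49^2 = 2401 ≡ 29 (mod 593)
7^8 ≡ 29^2 = 841 ≡ 248 (mod 593)
7^16 ≡ 248^2 = 61504 ≡ 425 (mod 593)
7^32 ≡ 425^2 = 180625 ≡ 353 (mod 593)
37 = 32 + 4 + 1 in binary powers of 2.
So 7^37 ≡ 353 · 29 · 7 ≡ 499 (mod 593).
Squaring chain: 499 → 534 → 516 → 592; reaches −1, so base 7 does not prove 593 composite.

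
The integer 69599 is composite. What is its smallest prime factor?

69599 is odd.
Digit sum 38, not divisible by 3.
Ends in 9: not divisible by 5.
7: 69599 = 7·9942 + 5
11: 69599 = 11·6327 + 2
13: 69599 = 13·5353 + 10
17: 69599 = 17·4094 + 1
19: 69599 = 19·3663 + 2
23: 69599 = 23·3026 + 1
29: 69599 = 29·2399 + 28
31: 69599 = 31·2245 + 4
37: 69599 = 37·1881 + 2
41: 69599 = 41·1697 + 22
43: 69599 = 43·1618 + 25
47: 69599 = 47·1480 + 39
53: 69599 = 53·1313 + 10
59: 69599 = 59·1179 + 38
61: 69599 = 61·1140 + 59
67: 69599 = 67·1038 + 53
71: 69599 = 71·980 + 19
73: 69599 = 73·953 + 30
79: 69599 = 79·881

79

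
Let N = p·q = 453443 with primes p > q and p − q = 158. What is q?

599

Since p = q + 158, we have 453443 = q(q + 158), so q² + 158q − 453443 = 0.
Discriminant: 158² + 4·453443 = 24964 + 1813772 = 1838736; √1838736 = 1356.
q = (−158 + 1356)/2 = 599, and p = q + 158 = 757.
Check: 599 · 757 = 453443.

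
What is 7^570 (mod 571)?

7^1 ≡ 7 (mod 571)
7^2 ≡ 7^2 = 49 ≡ 49 (mod 571)
7^4 ≡ 49^2 = 2401 ≡ 117 (mod 571)
7^8 ≡ 117^2 = 13689 ≡ 556 (mod 571)
7^16 ≡ 556^2 = 309136 ≡ 225 (mod 571)
7^32 ≡ 225^2 = 50625 ≡ 377 (mod 571)
7^64 ≡ 377^2 = 142129 ≡ 521 (mod 571)
7^128 ≡ 521^2 = 271441 ≡ 216 (mod 571)
7^256 ≡ 216^2 = 46656 ≡ 405 (mod 571)
7^512 ≡ 405^2 = 164025 ≡ 148 (mod 571)
570 = 512 + 32 + 16 + 8 + 2 in binary powers of 2.
So 7^570 ≡ 148 · 377 · 225 · 556 · 49 ≡ 1 (mod 571).
Since the result is 1, base 7 gives no evidence that 571 is composite.

1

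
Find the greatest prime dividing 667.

667 = 23 · 29
29 is prime.
So 667 = 23 · 29; the largest prime factor is 29.

29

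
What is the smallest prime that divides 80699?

80699 is odd.
Digit sum 32, not divisible by 3.
Ends in 9: not divisible by 5.
7: 80699 = 7·11528 + 3
11: 80699 = 11·7336 + 3
13: 80699 = 13·6207 + 8
17: 80699 = 17·4747

17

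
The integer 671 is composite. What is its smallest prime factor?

671 is odd.
Digit sum 14, not divisible by 3.
Ends in 1: not divisible by 5.
7: 671 = 7·95 + 6
11: 671 = 11·61

11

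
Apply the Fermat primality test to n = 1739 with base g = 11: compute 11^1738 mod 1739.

1062

11^1 ≡ 11 (mod 1739)
11^2 ≡ 11^2 = 121 ≡ 121 (mod 1739)
11^4 ≡ 121^2 = 14641 ≡ 729 (mod 1739)
11^8 ≡ 729^2 = 531441 ≡ 1046 (mod 1739)
11^16 ≡ 1046^2 = 1094116 ≡ 285 (mod 1739)
11^32 ≡ 285^2 = 81225 ≡ 1231 (mod 1739)
11^64 ≡ 1231^2 = 1515361 ≡ 692 (mod 1739)
11^128 ≡ 692^2 = 478864 ≡ 639 (mod 1739)
11^256 ≡ 639^2 = 408321 ≡ 1395 (mod 1739)
11^512 ≡ 1395^2 = 1946025 ≡ 84 (mod 1739)
11^1024 ≡ 84^2 = 7056 ≡ 100 (mod 1739)
1738 = 1024 + 512 + 128 + 64 + 8 + 2 in binary powers of 2.
So 11^1738 ≡ 100 · 84 · 639 · 692 · 1046 · 121 ≡ 1062 (mod 1739).
Since 1062 ≠ 1, base 11 is a Fermat witness: 1739 is composite.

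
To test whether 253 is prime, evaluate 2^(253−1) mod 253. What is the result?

2^1 ≡ 2 (mod 253)
2^2 ≡ 2^2 = 4 ≡ 4 (mod 253)
2^4 ≡ 4^2 = 16 ≡ 16 (mod 253)
2^8 ≡ 16^2 = 256 ≡ 3 (mod 253)
2^16 ≡ 3^2 = 9 ≡ 9 (mod 253)
2^32 ≡ 9^2 = 81 ≡ 81 (mod 253)
2^64 ≡ 81^2 = 6561 ≡ 236 (mod 253)
2^128 ≡ 236^2 = 55696 ≡ 36 (mod 253)
252 = 128 + 64 + 32 + 16 + 8 + 4 in binary powers of 2.
So 2^252 ≡ 36 · 236 · 81 · 9 · 3 · 16 ≡ 81 (mod 253).
Since 81 ≠ 1, base 2 is a Fermat witness: 253 is composite.

81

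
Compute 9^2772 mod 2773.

1836

9^1 ≡ 9 (mod 2773)
9^2 ≡ 9^2 = 81 ≡ 81 (mod 2773)
9^4 ≡ 81^2 = 6561 ≡ 1015 (mod 2773)
9^8 ≡ 1015^2 = 1030225 ≡ 1442 (mod 2773)
9^16 ≡ 1442^2 = 2079364 ≡ 2387 (mod 2773)
9^32 ≡ 2387^2 = 5697769 ≡ 2027 (mod 2773)
9^64 ≡ 2027^2 = 4108729 ≡ 1916 (mod 2773)
9^128 ≡ 1916^2 = 3671056 ≡ 2377 (mod 2773)
9^256 ≡ 2377^2 = 5650129 ≡ 1528 (mod 2773)
9^512 ≡ 1528^2 = 2334784 ≡ 2691 (mod 2773)
9^1024 ≡ 2691^2 = 7241481 ≡ 1178 (mod 2773)
9^2048 ≡ 1178^2 = 1387684 ≡ 1184 (mod 2773)
2772 = 2048 + 512 + 128 + 64 + 16 + 4 in binary powers of 2.
So 9^2772 ≡ 1184 · 2691 · 2377 · 1916 · 2387 · 1015 ≡ 1836 (mod 2773).
Since 1836 ≠ 1, base 9 is a Fermat witness: 2773 is composite.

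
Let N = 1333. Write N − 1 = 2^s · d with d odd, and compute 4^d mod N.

901

1333 − 1 = 1332 = 2^2 · 333, so d = 333.
4^1 ≡ 4 (mod 1333)
4^2 ≡ 4^2 = 16 ≡ 16 (mod 1333)
4^4 ≡ 16^2 = 256 ≡ 256 (mod 1333)
4^8 ≡ 256^2 = 65536 ≡ 219 (mod 1333)
4^16 ≡ 219^2 = 47961 ≡ 1306 (mod 1333)
4^32 ≡ 1306^2 = 1705636 ≡ 729 (mod 1333)
4^64 ≡ 729^2 = 531441 ≡ 907 (mod 1333)
4^128 ≡ 907^2 = 822649 ≡ 188 (mod 1333)
4^256 ≡ 188^2 = 35344 ≡ 686 (mod 1333)
333 = 256 + 64 + 8 + 4 + 1 in binary powers of 2.
So 4^333 ≡ 686 · 907 · 219 · 256 · 4 ≡ 901 (mod 1333).
Squaring chain: 901 → 4; never reaches −1, so base 4 is a Miller–Rabin witness that 1333 is composite.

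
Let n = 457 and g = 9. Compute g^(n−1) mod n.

9^1 ≡ 9 (mod 457)
9^2 ≡ 9^2 = 81 ≡ 81 (mod 457)
9^4 ≡ 81^2 = 6561 ≡ 163 (mod 457)
9^8 ≡ 163^2 = 26569 ≡ 63 (mod 457)
9^16 ≡ 63^2 = 3969 ≡ 313 (mod 457)
9^32 ≡ 313^2 = 97969 ≡ 171 (mod 457)
9^64 ≡ 171^2 = 29241 ≡ 450 (mod 457)
9^128 ≡ 450^2 = 202500 ≡ 49 (mod 457)
9^256 ≡ 49^2 = 2401 ≡ 116 (mod 457)
456 = 256 + 128 + 64 + 8 in binary powers of 2.
So 9^456 ≡ 116 · 49 · 450 · 63 ≡ 1 (mod 457).
Since the result is 1, base 9 gives no evidence that 457 is composite.

1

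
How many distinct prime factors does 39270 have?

39270 = 2 · 19635
19635 = 3 · 6545
6545 = 5 · 1309
1309 = 7 · 187
187 = 11 · 17
39270 = 2 · 3 · 5 · 7 · 11 · 17, which has 6 distinct prime factors.

6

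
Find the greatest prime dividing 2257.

2257 = 37 · 61
61 is prime.
So 2257 = 37 · 61; the largest prime factor is 61.

61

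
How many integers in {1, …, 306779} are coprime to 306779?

Factor: 306779 = 11 · 167^2.
φ(306779) = (11−1) · 167^1·(167−1) = 10 · 27722 = 277220.

277220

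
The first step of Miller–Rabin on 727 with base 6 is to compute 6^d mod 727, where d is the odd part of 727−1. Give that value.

727 − 1 = 726 = 2^1 · 363, so d = 363.
6^1 ≡ 6 (mod 727)
6^2 ≡ 6^2 = 36 ≡ 36 (mod 727)
6^4 ≡ 36^2 = 1296 ≡ 569 (mod 727)
6^8 ≡ 569^2 = 323761 ≡ 246 (mod 727)
6^16 ≡ 246^2 = 60516 ≡ 175 (mod 727)
6^32 ≡ 175^2 = 30625 ≡ 91 (mod 727)
6^64 ≡ 91^2 = 8281 ≡ 284 (mod 727)
6^128 ≡ 284^2 = 80656 ≡ 686 (mod 727)
6^256 ≡ 686^2 = 470596 ≡ 227 (mod 727)
363 = 256 + 64 + 32 + 8 + 2 + 1 in binary powers of 2.
So 6^363 ≡ 227 · 284 · 91 · 246 · 36 · 6 ≡ 726 (mod 727).
Since 6^d ≡ 726 (mod 727), base 6 does not prove 727 composite.

726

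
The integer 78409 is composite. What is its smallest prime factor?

89

78409 is odd.
Digit sum 28, not divisible by 3.
Ends in 9: not divisible by 5.
7: 78409 = 7·11201 + 2
11: 78409 = 11·7128 + 1
13: 78409 = 13·6031 + 6
17: 78409 = 17·4612 + 5
19: 78409 = 19·4126 + 15
23: 78409 = 23·3409 + 2
29: 78409 = 29·2703 + 22
31: 78409 = 31·2529 + 10
37: 78409 = 37·2119 + 6
41: 78409 = 41·1912 + 17
43: 78409 = 43·1823 + 20
47: 78409 = 47·1668 + 13
53: 78409 = 53·1479 + 22
59: 78409 = 59·1328 + 57
61: 78409 = 61·1285 + 24
67: 78409 = 67·1170 + 19
71: 78409 = 71·1104 + 25
73: 78409 = 73·1074 + 7
79: 78409 = 79·992 + 41
83: 78409 = 83·944 + 57
89: 78409 = 89·881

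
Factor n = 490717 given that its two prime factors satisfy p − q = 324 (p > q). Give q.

Since p = q + 324, we have 490717 = q(q + 324), so q² + 324q − 490717 = 0.
Discriminant: 324² + 4·490717 = 104976 + 1962868 = 2067844; √2067844 = 1438.
q = (−324 + 1438)/2 = 557, and p = q + 324 = 881.
Check: 557 · 881 = 490717.

557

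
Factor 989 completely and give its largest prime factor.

989 = 23 · 43
43 is prime.
So 989 = 23 · 43; the largest prime factor is 43.

43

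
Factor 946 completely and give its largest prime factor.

43

946 = 2 · 473
473 = 11 · 43
43 is prime.
So 946 = 2 · 11 · 43; the largest prime factor is 43.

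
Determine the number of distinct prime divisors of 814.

3

814 = 2 · 407
407 = 11 · 37
814 = 2 · 11 · 37, which has 3 distinct prime factors.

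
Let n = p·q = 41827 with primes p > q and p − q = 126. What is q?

151

Since p = q + 126, we have 41827 = q(q + 126), so q² + 126q − 41827 = 0.
Discriminant: 126² + 4·41827 = 15876 + 167308 = 183184; √183184 = 428.
q = (−126 + 428)/2 = 151, and p = q + 126 = 277.
Check: 151 · 277 = 41827.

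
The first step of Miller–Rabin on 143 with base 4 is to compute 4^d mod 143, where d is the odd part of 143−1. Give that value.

114

143 − 1 = 142 = 2^1 · 71, so d = 71.
4^1 ≡ 4 (mod 143)
4^2 ≡ 4^2 = 16 ≡ 16 (mod 143)
4^4 ≡ 16^2 = 256 ≡ 113 (mod 143)
4^8 ≡ 113^2 = 12769 ≡ 42 (mod 143)
4^16 ≡ 42^2 = 1764 ≡ 48 (mod 143)
4^32 ≡ 48^2 = 2304 ≡ 16 (mod 143)
4^64 ≡ 16^2 = 256 ≡ 113 (mod 143)
71 = 64 + 4 + 2 + 1 in binary powers of 2.
So 4^71 ≡ 113 · 113 · 16 · 4 ≡ 114 (mod 143).
Squaring chain: 114; never reaches −1, so base 4 is a Miller–Rabin witness that 143 is composite.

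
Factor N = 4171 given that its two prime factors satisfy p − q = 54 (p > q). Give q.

43

Since p = q + 54, we have 4171 = q(q + 54), so q² + 54q − 4171 = 0.
Discriminant: 54² + 4·4171 = 2916 + 16684 = 19600; √19600 = 140.
q = (−54 + 140)/2 = 43, and p = q + 54 = 97.
Check: 43 · 97 = 4171.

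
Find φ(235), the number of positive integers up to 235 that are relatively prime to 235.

Factor: 235 = 5 · 47.
φ(235) = (5−1) · (47−1) = 4 · 46 = 184.

184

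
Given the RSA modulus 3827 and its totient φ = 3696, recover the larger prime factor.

φ(n) = (p−1)(q−1) = n − (p+q) + 1, so p + q = 3827 − 3696 + 1 = 132.
p and q are the roots of t² − 132t + 3827 = 0.
Discriminant: 132² − 4·3827 = 17424 − 15308 = 2116; √2116 = 46.
q = (132 − 46)/2 = 43, p = (132 + 46)/2 = 89.
Check: 43 · 89 = 3827.

89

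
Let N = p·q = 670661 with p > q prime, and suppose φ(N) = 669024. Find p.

829

φ(n) = (p−1)(q−1) = n − (p+q) + 1, so p + q = 670661 − 669024 + 1 = 1638.
p and q are the roots of t² − 1638t + 670661 = 0.
Discriminant: 1638² − 4·670661 = 2683044 − 2682644 = 400; √400 = 20.
q = (1638 − 20)/2 = 809, p = (1638 + 20)/2 = 829.
Check: 809 · 829 = 670661.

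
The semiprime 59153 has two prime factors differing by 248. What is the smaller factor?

Since p = q + 248, we have 59153 = q(q + 248), so q² + 248q − 59153 = 0.
Discriminant: 248² + 4·59153 = 61504 + 236612 = 298116; √298116 = 546.
q = (−248 + 546)/2 = 149, and p = q + 248 = 397.
Check: 149 · 397 = 59153.

149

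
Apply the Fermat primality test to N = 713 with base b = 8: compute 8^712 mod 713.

8^1 ≡ 8 (mod 713)
8^2 ≡ 8^2 = 64 ≡ 64 (mod 713)
8^4 ≡ 64^2 = 4096 ≡ 531 (mod 713)
8^8 ≡ 531^2 = 281961 ≡ 326 (mod 713)
8^16 ≡ 326^2 = 106276 ≡ 39 (mod 713)
8^32 ≡ 39^2 = 1521 ≡ 95 (mod 713)
8^64 ≡ 95^2 = 9025 ≡ 469 (mod 713)
8^128 ≡ 469^2 = 219961 ≡ 357 (mod 713)
8^256 ≡ 357^2 = 127449 ≡ 535 (mod 713)
8^512 ≡ 535^2 = 286225 ≡ 312 (mod 713)
712 = 512 + 128 + 64 + 8 in binary powers of 2.
So 8^712 ≡ 312 · 357 · 469 · 326 ≡ 188 (mod 713).
Since 188 ≠ 1, base 8 is a Fermat witness: 713 is composite.

188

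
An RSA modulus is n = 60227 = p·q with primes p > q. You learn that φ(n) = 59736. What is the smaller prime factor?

φ(n) = (p−1)(q−1) = n − (p+q) + 1, so p + q = 60227 − 59736 + 1 = 492.
p and q are the roots of t² − 492t + 60227 = 0.
Discriminant: 492² − 4·60227 = 242064 − 240908 = 1156; √1156 = 34.
q = (492 − 34)/2 = 229, p = (492 + 34)/2 = 263.
Check: 229 · 263 = 60227.

229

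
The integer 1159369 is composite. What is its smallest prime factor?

1159369 is odd.
Digit sum 34, not divisible by 3.
Ends in 9: not divisible by 5.
7: 1159369 = 7·165624 + 1
11: 1159369 = 11·105397 + 2
13: 1159369 = 13·89182 + 3
17: 1159369 = 17·68198 + 3
19: 1159369 = 19·61019 + 8
23: 1159369 = 23·50407 + 8
29: 1159369 = 29·39978 + 7
31: 1159369 = 31·37399

31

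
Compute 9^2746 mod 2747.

40

9^1 ≡ 9 (mod 2747)
9^2 ≡ 9^2 = 81 ≡ 81 (mod 2747)
9^4 ≡ 81^2 = 6561 ≡ 1067 (mod 2747)
9^8 ≡ 1067^2 = 1138489 ≡ 1231 (mod 2747)
9^16 ≡ 1231^2 = 1515361 ≡ 1764 (mod 2747)
9^32 ≡ 1764^2 = 3111696 ≡ 2092 (mod 2747)
9^64 ≡ 2092^2 = 4376464 ≡ 493 (mod 2747)
9^128 ≡ 493^2 = 243049 ≡ 1313 (mod 2747)
9^256 ≡ 1313^2 = 1723969 ≡ 1600 (mod 2747)
9^512 ≡ 1600^2 = 2560000 ≡ 2543 (mod 2747)
9^1024 ≡ 2543^2 = 6466849 ≡ 411 (mod 2747)
9^2048 ≡ 411^2 = 168921 ≡ 1354 (mod 2747)
2746 = 2048 + 512 + 128 + 32 + 16 + 8 + 2 in binary powers of 2.
So 9^2746 ≡ 1354 · 2543 · 1313 · 2092 · 1764 · 1231 · 81 ≡ 40 (mod 2747).
Since 40 ≠ 1, base 9 is a Fermat witness: 2747 is composite.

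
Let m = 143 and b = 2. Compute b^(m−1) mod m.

2^1 ≡ 2 (mod 143)
2^2 ≡ 2^2 = 4 ≡ 4 (mod 143)
2^4 ≡ 4^2 = 16 ≡ 16 (mod 143)
2^8 ≡ 16^2 = 256 ≡ 113 (mod 143)
2^16 ≡ 113^2 = 12769 ≡ 42 (mod 143)
2^32 ≡ 42^2 = 1764 ≡ 48 (mod 143)
2^64 ≡ 48^2 = 2304 ≡ 16 (mod 143)
2^128 ≡ 16^2 = 256 ≡ 113 (mod 143)
142 = 128 + 8 + 4 + 2 in binary powers of 2.
So 2^142 ≡ 113 · 113 · 16 · 4 ≡ 114 (mod 143).
Since 114 ≠ 1, base 2 is a Fermat witness: 143 is composite.

114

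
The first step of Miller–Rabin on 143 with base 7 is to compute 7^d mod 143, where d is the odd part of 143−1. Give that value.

106

143 − 1 = 142 = 2^1 · 71, so d = 71.
7^1 ≡ 7 (mod 143)
7^2 ≡ 7^2 = 49 ≡ 49 (mod 143)
7^4 ≡ 49^2 = 2401 ≡ 113 (mod 143)
7^8 ≡ 113^2 = 12769 ≡ 42 (mod 143)
7^16 ≡ 42^2 = 1764 ≡ 48 (mod 143)
7^32 ≡ 48^2 = 2304 ≡ 16 (mod 143)
7^64 ≡ 16^2 = 256 ≡ 113 (mod 143)
71 = 64 + 4 + 2 + 1 in binary powers of 2.
So 7^71 ≡ 113 · 113 · 49 · 7 ≡ 106 (mod 143).
Squaring chain: 106; never reaches −1, so base 7 is a Miller–Rabin witness that 143 is composite.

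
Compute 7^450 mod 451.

419

7^1 ≡ 7 (mod 451)
7^2 ≡ 7^2 = 49 ≡ 49 (mod 451)
7^4 ≡ 49^2 = 2401 ≡ 146 (mod 451)
7^8 ≡ 146^2 = 21316 ≡ 119 (mod 451)
7^16 ≡ 119^2 = 14161 ≡ 180 (mod 451)
7^32 ≡ 180^2 = 32400 ≡ 379 (mod 451)
7^64 ≡ 379^2 = 143641 ≡ 223 (mod 451)
7^128 ≡ 223^2 = 49729 ≡ 119 (mod 451)
7^256 ≡ 119^2 = 14161 ≡ 180 (mod 451)
450 = 256 + 128 + 64 + 2 in binary powers of 2.
So 7^450 ≡ 180 · 119 · 223 · 49 ≡ 419 (mod 451).
Since 419 ≠ 1, base 7 is a Fermat witness: 451 is composite.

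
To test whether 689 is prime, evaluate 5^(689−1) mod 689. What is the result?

365

5^1 ≡ 5 (mod 689)
5^2 ≡ 5^2 = 25 ≡ 25 (mod 689)
5^4 ≡ 25^2 = 625 ≡ 625 (mod 689)
5^8 ≡ 625^2 = 390625 ≡ 651 (mod 689)
5^16 ≡ 651^2 = 423801 ≡ 66 (mod 689)
5^32 ≡ 66^2 = 4356 ≡ 222 (mod 689)
5^64 ≡ 222^2 = 49284 ≡ 365 (mod 689)
5^128 ≡ 365^2 = 133225 ≡ 248 (mod 689)
5^256 ≡ 248^2 = 61504 ≡ 183 (mod 689)
5^512 ≡ 183^2 = 33489 ≡ 417 (mod 689)
688 = 512 + 128 + 32 + 16 in binary powers of 2.
So 5^688 ≡ 417 · 248 · 222 · 66 ≡ 365 (mod 689).
Since 365 ≠ 1, base 5 is a Fermat witness: 689 is composite.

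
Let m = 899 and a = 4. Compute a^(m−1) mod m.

219

4^1 ≡ 4 (mod 899)
4^2 ≡ 4^2 = 16 ≡ 16 (mod 899)
4^4 ≡ 16^2 = 256 ≡ 256 (mod 899)
4^8 ≡ 256^2 = 65536 ≡ 808 (mod 899)
4^16 ≡ 808^2 = 652864 ≡ 190 (mod 899)
4^32 ≡ 190^2 = 36100 ≡ 140 (mod 899)
4^64 ≡ 140^2 = 19600 ≡ 721 (mod 899)
4^128 ≡ 721^2 = 519841 ≡ 219 (mod 899)
4^256 ≡ 219^2 = 47961 ≡ 314 (mod 899)
4^512 ≡ 314^2 = 98596 ≡ 605 (mod 899)
898 = 512 + 256 + 128 + 2 in binary powers of 2.
So 4^898 ≡ 605 · 314 · 219 · 16 ≡ 219 (mod 899).
Since 219 ≠ 1, base 4 is a Fermat witness: 899 is composite.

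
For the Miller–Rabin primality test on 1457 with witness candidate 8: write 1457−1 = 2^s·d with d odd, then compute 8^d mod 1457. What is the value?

194

1457 − 1 = 1456 = 2^4 · 91, so d = 91.
8^1 ≡ 8 (mod 1457)
8^2 ≡ 8^2 = 64 ≡ 64 (mod 1457)
8^4 ≡ 64^2 = 4096 ≡ 1182 (mod 1457)
8^8 ≡ 1182^2 = 1397124 ≡ 1318 (mod 1457)
8^16 ≡ 1318^2 = 1737124 ≡ 380 (mod 1457)
8^32 ≡ 380^2 = 144400 ≡ 157 (mod 1457)
8^64 ≡ 157^2 = 24649 ≡ 1337 (mod 1457)
91 = 64 + 16 + 8 + 2 + 1 in binary powers of 2.
So 8^91 ≡ 1337 · 380 · 1318 · 64 · 8 ≡ 194 (mod 1457).
Squaring chain: 194 → 1211 → 779 → 729; never reaches −1, so base 8 is a Miller–Rabin witness that 1457 is composite.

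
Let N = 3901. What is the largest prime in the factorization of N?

83

3901 = 47 · 83
83 is prime.
So 3901 = 47 · 83; the largest prime factor is 83.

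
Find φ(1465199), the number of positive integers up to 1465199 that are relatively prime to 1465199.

Factor: 1465199 = 83 · 127 · 139.
φ(1465199) = (83−1) · (127−1) · (139−1) = 82 · 126 · 138 = 1425816.

1425816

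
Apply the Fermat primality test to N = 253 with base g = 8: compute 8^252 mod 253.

8^1 ≡ 8 (mod 253)
8^2 ≡ 8^2 = 64 ≡ 64 (mod 253)
8^4 ≡ 64^2 = 4096 ≡ 48 (mod 253)
8^8 ≡ 48^2 = 2304 ≡ 27 (mod 253)
8^16 ≡ 27^2 = 729 ≡ 223 (mod 253)
8^32 ≡ 223^2 = 49729 ≡ 141 (mod 253)
8^64 ≡ 141^2 = 19881 ≡ 147 (mod 253)
8^128 ≡ 147^2 = 21609 ≡ 104 (mod 253)
252 = 128 + 64 + 32 + 16 + 8 + 4 in binary powers of 2.
So 8^252 ≡ 104 · 147 · 141 · 223 · 27 · 48 ≡ 141 (mod 253).
Since 141 ≠ 1, base 8 is a Fermat witness: 253 is composite.

141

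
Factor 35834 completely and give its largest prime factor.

35834 = 2 · 17917
17917 = 19 · 943
943 = 23 · 41
41 is prime.
So 35834 = 2 · 19 · 23 · 41; the largest prime factor is 41.

41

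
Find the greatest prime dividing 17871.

37

17871 = 3 · 5957
5957 = 7 · 851
851 = 23 · 37
37 is prime.
So 17871 = 3 · 7 · 23 · 37; the largest prime factor is 37.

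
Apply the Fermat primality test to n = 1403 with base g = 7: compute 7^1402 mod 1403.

351

7^1 ≡ 7 (mod 1403)
7^2 ≡ 7^2 = 49 ≡ 49 (mod 1403)
7^4 ≡ 49^2 = 2401 ≡ 998 (mod 1403)
7^8 ≡ 998^2 = 996004 ≡ 1277 (mod 1403)
7^16 ≡ 1277^2 = 1630729 ≡ 443 (mod 1403)
7^32 ≡ 443^2 = 196249 ≡ 1232 (mod 1403)
7^64 ≡ 1232^2 = 1517824 ≡ 1181 (mod 1403)
7^128 ≡ 1181^2 = 1394761 ≡ 179 (mod 1403)
7^256 ≡ 179^2 = 32041 ≡ 1175 (mod 1403)
7^512 ≡ 1175^2 = 1380625 ≡ 73 (mod 1403)
7^1024 ≡ 73^2 = 5329 ≡ 1120 (mod 1403)
1402 = 1024 + 256 + 64 + 32 + 16 + 8 + 2 in binary powers of 2.
So 7^1402 ≡ 1120 · 1175 · 1181 · 1232 · 443 · 1277 · 49 ≡ 351 (mod 1403).
Since 351 ≠ 1, base 7 is a Fermat witness: 1403 is composite.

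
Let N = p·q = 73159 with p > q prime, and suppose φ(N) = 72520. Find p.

491

φ(n) = (p−1)(q−1) = n − (p+q) + 1, so p + q = 73159 − 72520 + 1 = 640.
p and q are the roots of t² − 640t + 73159 = 0.
Discriminant: 640² − 4·73159 = 409600 − 292636 = 116964; √116964 = 342.
q = (640 − 342)/2 = 149, p = (640 + 342)/2 = 491.
Check: 149 · 491 = 73159.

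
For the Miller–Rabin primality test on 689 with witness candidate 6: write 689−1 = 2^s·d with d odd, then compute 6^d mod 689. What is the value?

689 − 1 = 688 = 2^4 · 43, so d = 43.
6^1 ≡ 6 (mod 689)
6^2 ≡ 6^2 = 36 ≡ 36 (mod 689)
6^4 ≡ 36^2 = 1296 ≡ 607 (mod 689)
6^8 ≡ 607^2 = 368449 ≡ 523 (mod 689)
6^16 ≡ 523^2 = 273529 ≡ 685 (mod 689)
6^32 ≡ 685^2 = 469225 ≡ 16 (mod 689)
43 = 32 + 8 + 2 + 1 in binary powers of 2.
So 6^43 ≡ 16 · 523 · 36 · 6 ≡ 241 (mod 689).
Squaring chain: 241 → 205 → 685 → 16; never reaches −1, so base 6 is a Miller–Rabin witness that 689 is composite.

241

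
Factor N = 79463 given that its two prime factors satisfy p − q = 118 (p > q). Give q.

Since p = q + 118, we have 79463 = q(q + 118), so q² + 118q − 79463 = 0.
Discriminant: 118² + 4·79463 = 13924 + 317852 = 331776; √331776 = 576.
q = (−118 + 576)/2 = 229, and p = q + 118 = 347.
Check: 229 · 347 = 79463.

229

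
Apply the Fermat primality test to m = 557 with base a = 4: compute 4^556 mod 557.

4^1 ≡ 4 (mod 557)
4^2 ≡ 4^2 = 16 ≡ 16 (mod 557)
4^4 ≡ 16^2 = 256 ≡ 256 (mod 557)
4^8 ≡ 256^2 = 65536 ≡ 367 (mod 557)
4^16 ≡ 367^2 = 134689 ≡ 452 (mod 557)
4^32 ≡ 452^2 = 204304 ≡ 442 (mod 557)
4^64 ≡ 442^2 = 195364 ≡ 414 (mod 557)
4^128 ≡ 414^2 = 171396 ≡ 397 (mod 557)
4^256 ≡ 397^2 = 157609 ≡ 535 (mod 557)
4^512 ≡ 535^2 = 286225 ≡ 484 (mod 557)
556 = 512 + 32 + 8 + 4 in binary powers of 2.
So 4^556 ≡ 484 · 442 · 367 · 256 ≡ 1 (mod 557).
Since the result is 1, base 4 gives no evidence that 557 is composite.

1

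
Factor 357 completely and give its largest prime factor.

357 = 3 · 119
119 = 7 · 17
17 is prime.
So 357 = 3 · 7 · 17; the largest prime factor is 17.

17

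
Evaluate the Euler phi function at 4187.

Factor: 4187 = 53 · 79.
φ(4187) = (53−1) · (79−1) = 52 · 78 = 4056.

4056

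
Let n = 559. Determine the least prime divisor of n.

559 is odd.
Digit sum 19, not divisible by 3.
Ends in 9: not divisible by 5.
7: 559 = 7·79 + 6
11: 559 = 11·50 + 9
13: 559 = 13·43

13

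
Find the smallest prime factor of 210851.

210851 is odd.
Digit sum 17, not divisible by 3.
Ends in 1: not divisible by 5.
7: 210851 = 7·30121 + 4
11: 210851 = 11·19168 + 3
13: 210851 = 13·16219 + 4
17: 210851 = 17·12403

17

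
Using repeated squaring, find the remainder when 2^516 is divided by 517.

2^1 ≡ 2 (mod 517)
2^2 ≡ 2^2 = 4 ≡ 4 (mod 517)
2^4 ≡ 4^2 = 16 ≡ 16 (mod 517)
2^8 ≡ 16^2 = 256 ≡ 256 (mod 517)
2^16 ≡ 256^2 = 65536 ≡ 394 (mod 517)
2^32 ≡ 394^2 = 155236 ≡ 136 (mod 517)
2^64 ≡ 136^2 = 18496 ≡ 401 (mod 517)
2^128 ≡ 401^2 = 160801 ≡ 14 (mod 517)
2^256 ≡ 14^2 = 196 ≡ 196 (mod 517)
2^512 ≡ 196^2 = 38416 ≡ 158 (mod 517)
516 = 512 + 4 in binary powers of 2.
So 2^516 ≡ 158 · 16 ≡ 460 (mod 517).
Since 460 ≠ 1, base 2 is a Fermat witness: 517 is composite.

460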